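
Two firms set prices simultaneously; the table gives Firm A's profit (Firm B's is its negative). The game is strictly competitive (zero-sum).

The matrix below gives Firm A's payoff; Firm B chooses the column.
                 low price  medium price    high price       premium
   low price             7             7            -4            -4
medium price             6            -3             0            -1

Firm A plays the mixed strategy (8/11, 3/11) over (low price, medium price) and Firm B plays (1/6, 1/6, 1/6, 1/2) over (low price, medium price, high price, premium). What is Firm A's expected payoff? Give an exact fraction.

Against (1/6, 1/6, 1/6, 1/2), each row's expected payoff is low price: -1/3; medium price: 0.
Taking the (8/11, 3/11)-weighted average: (8/11)·(-1/3) + (3/11)·(0) = -8/33.

-8/33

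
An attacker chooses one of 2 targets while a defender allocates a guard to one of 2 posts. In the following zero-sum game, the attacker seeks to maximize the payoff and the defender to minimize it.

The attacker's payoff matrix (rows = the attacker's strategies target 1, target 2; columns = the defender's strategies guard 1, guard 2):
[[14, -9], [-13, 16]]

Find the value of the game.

107/52

Row minima are -9 and -13, so the attacker's maximin is -9; column maxima are 14 and 16, so the defender's minimax is 14. These differ, so the equilibrium is in mixed strategies.
Let the attacker play target 1 with probability p. The defender is indifferent when 14p − 13(1−p) = −9p + 16(1−p), giving p = 29/52.
Let the defender play guard 1 with probability q. The attacker is indifferent when 14q − 9(1−q) = −13q + 16(1−q), giving q = 25/52.
The value is 14·(25/52) + (-9)·(27/52) = 107/52.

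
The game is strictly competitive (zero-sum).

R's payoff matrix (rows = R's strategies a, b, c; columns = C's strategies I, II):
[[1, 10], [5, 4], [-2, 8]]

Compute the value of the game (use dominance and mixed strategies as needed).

23/5

Row c is strictly dominated by row a, so R never plays it.
The remaining 2×2 game on (a, b) × (I, II) has no saddle point. Let R play a with probability p; indifference gives p + 5(1−p) = 10p + 4(1−p), so p = 1/10.
Similarly C's optimal q on I is 3/5, and the value is 1·(3/5) + (10)·(2/5) = 23/5.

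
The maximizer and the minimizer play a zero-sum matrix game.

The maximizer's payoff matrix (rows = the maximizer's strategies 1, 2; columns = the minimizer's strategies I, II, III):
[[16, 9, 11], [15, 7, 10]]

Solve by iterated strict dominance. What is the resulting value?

Column I is strictly dominated by II for the minimizer (9<16, 7<15); eliminate I.
Row 2 is strictly dominated by row 1 (9>7, 11>10); eliminate 2.
Column III is strictly dominated by II for the minimizer (9<11); eliminate III.
Only (1, II) remains, with payoff 9.

9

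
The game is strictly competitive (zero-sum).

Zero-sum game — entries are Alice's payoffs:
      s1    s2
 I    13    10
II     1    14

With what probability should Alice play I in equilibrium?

13/16

Row minima are 10 and 1, so Alice's maximin is 10; column maxima are 13 and 14, so Bob's minimax is 13. These differ, so the equilibrium is in mixed strategies.
Let Alice play I with probability p. Bob is indifferent when 13p + (1−p) = 10p + 14(1−p), giving p = 13/16.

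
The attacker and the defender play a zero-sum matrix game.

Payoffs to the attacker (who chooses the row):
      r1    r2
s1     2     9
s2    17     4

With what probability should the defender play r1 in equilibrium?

1/4

Row minima are 2 and 4, so the attacker's maximin is 4; column maxima are 17 and 9, so the defender's minimax is 9. These differ, so the equilibrium is in mixed strategies.
Let the defender play r1 with probability q. The attacker is indifferent when 2q + 9(1−q) = 17q + 4(1−q), giving q = 1/4.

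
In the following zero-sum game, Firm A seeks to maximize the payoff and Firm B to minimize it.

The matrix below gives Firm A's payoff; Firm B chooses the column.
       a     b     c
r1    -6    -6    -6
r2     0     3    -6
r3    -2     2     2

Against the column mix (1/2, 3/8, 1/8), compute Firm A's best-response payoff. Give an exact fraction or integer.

3/8

r1: (-6)·(1/2) + (-6)·(3/8) + (-6)·(1/8) = -6.
r2: (0)·(1/2) + (3)·(3/8) + (-6)·(1/8) = 3/8.
r3: (-2)·(1/2) + (2)·(3/8) + (2)·(1/8) = 0.
The best pure response is r2 with expected payoff 3/8.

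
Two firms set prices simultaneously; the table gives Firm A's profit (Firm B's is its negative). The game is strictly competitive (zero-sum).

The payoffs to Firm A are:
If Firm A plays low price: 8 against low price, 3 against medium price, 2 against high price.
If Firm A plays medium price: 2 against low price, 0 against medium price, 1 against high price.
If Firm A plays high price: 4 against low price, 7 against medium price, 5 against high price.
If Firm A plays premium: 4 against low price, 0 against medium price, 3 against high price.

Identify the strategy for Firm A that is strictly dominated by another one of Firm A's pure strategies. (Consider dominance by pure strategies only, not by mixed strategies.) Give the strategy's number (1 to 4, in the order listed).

Compare medium price with low price: 8 > 2, 3 > 0, 2 > 1.
So low price strictly dominates medium price for Firm A; medium price is strictly dominated.

2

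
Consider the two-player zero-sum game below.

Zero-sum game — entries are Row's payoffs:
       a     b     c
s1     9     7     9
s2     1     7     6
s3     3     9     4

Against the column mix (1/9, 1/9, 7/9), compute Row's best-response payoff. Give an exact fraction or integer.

s1: (9)·(1/9) + (7)·(1/9) + (9)·(7/9) = 79/9.
s2: (1)·(1/9) + (7)·(1/9) + (6)·(7/9) = 50/9.
s3: (3)·(1/9) + (9)·(1/9) + (4)·(7/9) = 40/9.
The best pure response is s1 with expected payoff 79/9.

79/9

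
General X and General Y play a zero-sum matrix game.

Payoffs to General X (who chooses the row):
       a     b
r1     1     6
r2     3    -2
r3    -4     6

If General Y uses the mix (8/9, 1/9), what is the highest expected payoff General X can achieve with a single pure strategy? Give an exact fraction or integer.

22/9

r1: (1)·(8/9) + (6)·(1/9) = 14/9.
r2: (3)·(8/9) + (-2)·(1/9) = 22/9.
r3: (-4)·(8/9) + (6)·(1/9) = -26/9.
The best pure response is r2 with expected payoff 22/9.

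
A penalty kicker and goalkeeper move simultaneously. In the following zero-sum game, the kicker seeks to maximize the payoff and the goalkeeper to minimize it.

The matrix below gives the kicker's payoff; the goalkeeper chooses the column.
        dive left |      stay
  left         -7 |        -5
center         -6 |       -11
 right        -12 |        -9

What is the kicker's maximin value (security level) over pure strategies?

The worst-case payoff for each row is left: -7, center: -11, right: -12.
The best of these is -7.

-7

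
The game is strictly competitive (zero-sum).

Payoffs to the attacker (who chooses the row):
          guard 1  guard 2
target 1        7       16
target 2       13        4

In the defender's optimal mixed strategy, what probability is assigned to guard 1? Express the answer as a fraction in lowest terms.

Row minima are 7 and 4, so the attacker's maximin is 7; column maxima are 13 and 16, so the defender's minimax is 13. These differ, so the equilibrium is in mixed strategies.
Let the defender play guard 1 with probability q. The attacker is indifferent when 7q + 16(1−q) = 13q + 4(1−q), giving q = 2/3.

2/3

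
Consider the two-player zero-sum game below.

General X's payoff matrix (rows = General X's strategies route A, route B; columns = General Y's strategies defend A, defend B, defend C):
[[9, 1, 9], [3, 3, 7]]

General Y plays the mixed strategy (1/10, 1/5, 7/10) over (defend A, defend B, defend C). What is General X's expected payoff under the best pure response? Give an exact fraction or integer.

37/5

route A: (9)·(1/10) + (1)·(1/5) + (9)·(7/10) = 37/5.
route B: (3)·(1/10) + (3)·(1/5) + (7)·(7/10) = 29/5.
The best pure response is route A with expected payoff 37/5.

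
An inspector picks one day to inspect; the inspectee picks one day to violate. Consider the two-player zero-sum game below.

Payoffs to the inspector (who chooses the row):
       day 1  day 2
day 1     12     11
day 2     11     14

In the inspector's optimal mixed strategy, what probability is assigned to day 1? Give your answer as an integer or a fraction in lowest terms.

Row minima are 11 and 11, so the inspector's maximin is 11; column maxima are 12 and 14, so the inspectee's minimax is 12. These differ, so the equilibrium is in mixed strategies.
Let the inspector play day 1 with probability p. The inspectee is indifferent when 12p + 11(1−p) = 11p + 14(1−p), giving p = 3/4.

3/4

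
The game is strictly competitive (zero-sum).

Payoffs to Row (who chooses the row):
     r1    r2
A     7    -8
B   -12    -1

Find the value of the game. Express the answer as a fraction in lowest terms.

Row minima are -8 and -12, so Row's maximin is -8; column maxima are 7 and -1, so Column's minimax is -1. These differ, so the equilibrium is in mixed strategies.
Let Row play A with probability p. Column is indifferent when 7p − 12(1−p) = −8p − (1−p), giving p = 11/26.
Let Column play r1 with probability q. Row is indifferent when 7q − 8(1−q) = −12q − (1−q), giving q = 7/26.
The value is 7·(7/26) + (-8)·(19/26) = -103/26.

-103/26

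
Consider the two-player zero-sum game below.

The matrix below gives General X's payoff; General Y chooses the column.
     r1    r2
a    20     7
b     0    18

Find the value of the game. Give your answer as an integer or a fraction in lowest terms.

360/31

Row minima are 7 and 0, so General X's maximin is 7; column maxima are 20 and 18, so General Y's minimax is 18. These differ, so the equilibrium is in mixed strategies.
Let General X play a with probability p. General Y is indifferent when 20p = 7p + 18(1−p), giving p = 18/31.
Let General Y play r1 with probability q. General X is indifferent when 20q + 7(1−q) = 18(1−q), giving q = 11/31.
The value is 20·(11/31) + (7)·(20/31) = 360/31.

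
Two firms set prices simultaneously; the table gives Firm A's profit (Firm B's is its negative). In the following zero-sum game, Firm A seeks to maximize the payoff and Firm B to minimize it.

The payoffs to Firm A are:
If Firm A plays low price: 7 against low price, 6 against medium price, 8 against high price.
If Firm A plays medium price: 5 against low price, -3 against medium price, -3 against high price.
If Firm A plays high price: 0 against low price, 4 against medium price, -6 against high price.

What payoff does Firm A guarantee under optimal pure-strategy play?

Row minima: 6, -3, -6 → Firm A's maximin is 6.
Column maxima: 7, 6, 8 → Firm B's minimax is 6.
They coincide at (low price, medium price), so the value is 6.

6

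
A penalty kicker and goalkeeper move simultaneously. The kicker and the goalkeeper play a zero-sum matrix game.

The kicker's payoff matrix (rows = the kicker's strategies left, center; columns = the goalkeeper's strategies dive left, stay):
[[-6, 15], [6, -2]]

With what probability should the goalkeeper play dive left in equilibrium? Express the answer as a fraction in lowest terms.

17/29

Row minima are -6 and -2, so the kicker's maximin is -2; column maxima are 6 and 15, so the goalkeeper's minimax is 6. These differ, so the equilibrium is in mixed strategies.
Let the goalkeeper play dive left with probability q. The kicker is indifferent when −6q + 15(1−q) = 6q − 2(1−q), giving q = 17/29.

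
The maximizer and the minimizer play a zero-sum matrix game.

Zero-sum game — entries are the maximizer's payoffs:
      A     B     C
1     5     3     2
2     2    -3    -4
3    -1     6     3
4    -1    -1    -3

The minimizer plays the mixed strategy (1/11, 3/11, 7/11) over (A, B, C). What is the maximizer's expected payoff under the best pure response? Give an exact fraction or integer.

38/11

1: (5)·(1/11) + (3)·(3/11) + (2)·(7/11) = 28/11.
2: (2)·(1/11) + (-3)·(3/11) + (-4)·(7/11) = -35/11.
3: (-1)·(1/11) + (6)·(3/11) + (3)·(7/11) = 38/11.
4: (-1)·(1/11) + (-1)·(3/11) + (-3)·(7/11) = -25/11.
The best pure response is 3 with expected payoff 38/11.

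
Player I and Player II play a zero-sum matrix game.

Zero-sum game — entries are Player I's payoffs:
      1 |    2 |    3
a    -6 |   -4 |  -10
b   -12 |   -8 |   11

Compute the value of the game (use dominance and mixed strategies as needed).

-62/9

Column 2 is strictly dominated by 1 for Player II (it gives Player I more in every row).
The remaining 2×2 game on (a, b) × (1, 3) has no saddle point. Let Player I play a with probability p; indifference gives −6p − 12(1−p) = −10p + 11(1−p), so p = 23/27.
Similarly Player II's optimal q on 1 is 7/9, and the value is -6·(7/9) + (-10)·(2/9) = -62/9.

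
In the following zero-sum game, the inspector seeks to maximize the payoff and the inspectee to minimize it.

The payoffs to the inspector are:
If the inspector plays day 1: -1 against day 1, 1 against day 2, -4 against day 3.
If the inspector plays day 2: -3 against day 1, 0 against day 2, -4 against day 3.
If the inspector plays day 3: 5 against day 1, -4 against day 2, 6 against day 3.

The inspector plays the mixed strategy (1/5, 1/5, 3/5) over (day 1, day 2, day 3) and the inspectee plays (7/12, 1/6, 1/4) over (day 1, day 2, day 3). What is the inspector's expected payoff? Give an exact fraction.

17/12

Against (7/12, 1/6, 1/4), each row's expected payoff is day 1: -17/12; day 2: -11/4; day 3: 15/4.
Taking the (1/5, 1/5, 3/5)-weighted average: (1/5)·(-17/12) + (1/5)·(-11/4) + (3/5)·(15/4) = 17/12.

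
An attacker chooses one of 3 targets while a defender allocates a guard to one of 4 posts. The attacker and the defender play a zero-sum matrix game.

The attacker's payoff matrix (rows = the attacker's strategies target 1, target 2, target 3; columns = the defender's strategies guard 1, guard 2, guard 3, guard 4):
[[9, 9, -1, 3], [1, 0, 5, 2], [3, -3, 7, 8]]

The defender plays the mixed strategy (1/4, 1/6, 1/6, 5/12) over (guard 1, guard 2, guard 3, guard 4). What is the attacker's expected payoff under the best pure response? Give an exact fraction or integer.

target 1: (9)·(1/4) + (9)·(1/6) + (-1)·(1/6) + (3)·(5/12) = 29/6.
target 2: (1)·(1/4) + (0)·(1/6) + (5)·(1/6) + (2)·(5/12) = 23/12.
target 3: (3)·(1/4) + (-3)·(1/6) + (7)·(1/6) + (8)·(5/12) = 19/4.
The best pure response is target 1 with expected payoff 29/6.

29/6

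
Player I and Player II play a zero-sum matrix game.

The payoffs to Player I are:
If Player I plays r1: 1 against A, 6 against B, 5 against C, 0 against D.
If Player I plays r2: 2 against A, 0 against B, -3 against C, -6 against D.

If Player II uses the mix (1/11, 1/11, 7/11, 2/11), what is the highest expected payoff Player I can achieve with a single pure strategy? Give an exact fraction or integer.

r1: (1)·(1/11) + (6)·(1/11) + (5)·(7/11) + (0)·(2/11) = 42/11.
r2: (2)·(1/11) + (0)·(1/11) + (-3)·(7/11) + (-6)·(2/11) = -31/11.
The best pure response is r1 with expected payoff 42/11.

42/11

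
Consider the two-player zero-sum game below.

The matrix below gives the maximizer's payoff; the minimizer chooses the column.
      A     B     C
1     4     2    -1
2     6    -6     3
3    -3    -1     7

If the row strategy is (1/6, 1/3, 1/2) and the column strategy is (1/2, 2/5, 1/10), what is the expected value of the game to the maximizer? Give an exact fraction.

3/20

Against (1/2, 2/5, 1/10), each row's expected payoff is 1: 27/10; 2: 9/10; 3: -6/5.
Taking the (1/6, 1/3, 1/2)-weighted average: (1/6)·(27/10) + (1/3)·(9/10) + (1/2)·(-6/5) = 3/20.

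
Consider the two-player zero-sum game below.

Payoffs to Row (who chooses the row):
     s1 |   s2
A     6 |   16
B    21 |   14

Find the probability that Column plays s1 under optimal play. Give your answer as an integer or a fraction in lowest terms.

Row minima are 6 and 14, so Row's maximin is 14; column maxima are 21 and 16, so Column's minimax is 16. These differ, so the equilibrium is in mixed strategies.
Let Column play s1 with probability q. Row is indifferent when 6q + 16(1−q) = 21q + 14(1−q), giving q = 2/17.

2/17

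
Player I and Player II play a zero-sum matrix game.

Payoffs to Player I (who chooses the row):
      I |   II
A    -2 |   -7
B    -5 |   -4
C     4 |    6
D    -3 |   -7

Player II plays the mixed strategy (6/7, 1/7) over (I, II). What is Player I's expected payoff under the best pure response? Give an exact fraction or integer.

30/7

A: (-2)·(6/7) + (-7)·(1/7) = -19/7.
B: (-5)·(6/7) + (-4)·(1/7) = -34/7.
C: (4)·(6/7) + (6)·(1/7) = 30/7.
D: (-3)·(6/7) + (-7)·(1/7) = -25/7.
The best pure response is C with expected payoff 30/7.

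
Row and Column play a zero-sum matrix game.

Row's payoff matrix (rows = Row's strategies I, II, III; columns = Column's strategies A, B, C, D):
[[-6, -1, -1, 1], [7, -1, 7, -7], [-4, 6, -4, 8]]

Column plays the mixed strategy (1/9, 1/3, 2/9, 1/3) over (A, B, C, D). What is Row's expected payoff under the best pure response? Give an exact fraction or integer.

10/3

I: (-6)·(1/9) + (-1)·(1/3) + (-1)·(2/9) + (1)·(1/3) = -8/9.
II: (7)·(1/9) + (-1)·(1/3) + (7)·(2/9) + (-7)·(1/3) = -1/3.
III: (-4)·(1/9) + (6)·(1/3) + (-4)·(2/9) + (8)·(1/3) = 10/3.
The best pure response is III with expected payoff 10/3.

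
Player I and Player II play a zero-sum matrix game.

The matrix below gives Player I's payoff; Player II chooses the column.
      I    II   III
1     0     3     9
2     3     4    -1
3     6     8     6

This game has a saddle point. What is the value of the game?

6

Row minima: 0, -1, 6 → Player I's maximin is 6.
Column maxima: 6, 8, 9 → Player II's minimax is 6.
They coincide at (3, I), so the value is 6.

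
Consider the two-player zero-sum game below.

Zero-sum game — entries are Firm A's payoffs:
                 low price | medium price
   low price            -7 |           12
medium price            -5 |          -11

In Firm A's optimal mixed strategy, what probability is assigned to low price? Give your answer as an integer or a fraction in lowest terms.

6/25

Row minima are -7 and -11, so Firm A's maximin is -7; column maxima are -5 and 12, so Firm B's minimax is -5. These differ, so the equilibrium is in mixed strategies.
Let Firm A play low price with probability p. Firm B is indifferent when −7p − 5(1−p) = 12p − 11(1−p), giving p = 6/25.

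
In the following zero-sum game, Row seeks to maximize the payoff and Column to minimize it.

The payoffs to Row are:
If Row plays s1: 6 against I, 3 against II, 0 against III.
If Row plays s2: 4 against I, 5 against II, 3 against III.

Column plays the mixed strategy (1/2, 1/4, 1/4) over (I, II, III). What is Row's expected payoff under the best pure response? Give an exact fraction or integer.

s1: (6)·(1/2) + (3)·(1/4) + (0)·(1/4) = 15/4.
s2: (4)·(1/2) + (5)·(1/4) + (3)·(1/4) = 4.
The best pure response is s2 with expected payoff 4.

4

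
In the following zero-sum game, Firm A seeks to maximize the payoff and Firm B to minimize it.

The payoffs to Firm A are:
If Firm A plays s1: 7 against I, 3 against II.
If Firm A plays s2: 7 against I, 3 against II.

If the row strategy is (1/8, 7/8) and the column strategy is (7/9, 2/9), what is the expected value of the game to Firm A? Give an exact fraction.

Against (7/9, 2/9), each row's expected payoff is s1: 55/9; s2: 55/9.
Taking the (1/8, 7/8)-weighted average: (1/8)·(55/9) + (7/8)·(55/9) = 55/9.

55/9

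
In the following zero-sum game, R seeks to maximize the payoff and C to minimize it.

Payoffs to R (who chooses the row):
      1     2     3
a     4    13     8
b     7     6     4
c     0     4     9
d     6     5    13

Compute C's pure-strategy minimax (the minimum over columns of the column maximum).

7

The worst case (largest entry) in each column is 1: 7, 2: 13, 3: 13.
The best (smallest) of these is 7.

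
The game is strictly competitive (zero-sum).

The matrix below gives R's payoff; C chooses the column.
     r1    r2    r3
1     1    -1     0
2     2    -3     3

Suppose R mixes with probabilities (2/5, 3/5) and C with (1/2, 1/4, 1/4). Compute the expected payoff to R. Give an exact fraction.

Against (1/2, 1/4, 1/4), each row's expected payoff is 1: 1/4; 2: 1.
Taking the (2/5, 3/5)-weighted average: (2/5)·(1/4) + (3/5)·(1) = 7/10.

7/10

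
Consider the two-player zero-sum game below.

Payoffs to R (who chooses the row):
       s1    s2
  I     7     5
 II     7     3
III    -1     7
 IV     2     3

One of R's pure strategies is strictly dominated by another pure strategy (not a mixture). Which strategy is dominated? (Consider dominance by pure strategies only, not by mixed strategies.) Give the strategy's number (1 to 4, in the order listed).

4

Compare IV with I: 7 > 2, 5 > 3.
So I strictly dominates IV for R; IV is strictly dominated.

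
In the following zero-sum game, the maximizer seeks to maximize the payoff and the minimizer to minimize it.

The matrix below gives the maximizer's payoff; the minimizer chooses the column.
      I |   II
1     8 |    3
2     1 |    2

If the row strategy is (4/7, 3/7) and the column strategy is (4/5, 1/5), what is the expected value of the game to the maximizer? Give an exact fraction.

Against (4/5, 1/5), each row's expected payoff is 1: 7; 2: 6/5.
Taking the (4/7, 3/7)-weighted average: (4/7)·(7) + (3/7)·(6/5) = 158/35.

158/35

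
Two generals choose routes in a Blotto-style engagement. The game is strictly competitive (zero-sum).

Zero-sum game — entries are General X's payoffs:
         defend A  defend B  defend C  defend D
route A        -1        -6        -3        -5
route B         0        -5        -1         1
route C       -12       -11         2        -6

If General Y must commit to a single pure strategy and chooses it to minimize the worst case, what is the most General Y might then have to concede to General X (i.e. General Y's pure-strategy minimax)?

-5

The worst case (largest entry) in each column is defend A: 0, defend B: -5, defend C: 2, defend D: 1.
The best (smallest) of these is -5.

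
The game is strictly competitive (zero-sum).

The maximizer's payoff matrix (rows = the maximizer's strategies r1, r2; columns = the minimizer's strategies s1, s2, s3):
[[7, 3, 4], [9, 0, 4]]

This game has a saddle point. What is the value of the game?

Row minima: 3, 0 → the maximizer's maximin is 3.
Column maxima: 9, 3, 4 → the minimizer's minimax is 3.
They coincide at (r1, s2), so the value is 3.

3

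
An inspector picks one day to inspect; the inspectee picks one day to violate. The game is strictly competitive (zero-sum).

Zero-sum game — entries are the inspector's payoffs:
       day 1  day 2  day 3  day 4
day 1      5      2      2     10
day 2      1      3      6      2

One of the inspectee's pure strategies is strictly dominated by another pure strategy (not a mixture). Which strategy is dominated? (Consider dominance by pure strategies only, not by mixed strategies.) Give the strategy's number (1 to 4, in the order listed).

The inspectee prefers columns that give the inspector less. Compare day 4 with day 1: 5 < 10, 1 < 2.
So day 1 strictly dominates day 4 for the inspectee; day 4 is strictly dominated.

4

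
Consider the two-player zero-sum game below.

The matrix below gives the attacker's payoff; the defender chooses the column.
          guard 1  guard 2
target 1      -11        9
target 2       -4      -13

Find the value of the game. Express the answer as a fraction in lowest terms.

Row minima are -11 and -13, so the attacker's maximin is -11; column maxima are -4 and 9, so the defender's minimax is -4. These differ, so the equilibrium is in mixed strategies.
Let the attacker play target 1 with probability p. The defender is indifferent when −11p − 4(1−p) = 9p − 13(1−p), giving p = 9/29.
Let the defender play guard 1 with probability q. The attacker is indifferent when −11q + 9(1−q) = −4q − 13(1−q), giving q = 22/29.
The value is -11·(22/29) + (9)·(7/29) = -179/29.

-179/29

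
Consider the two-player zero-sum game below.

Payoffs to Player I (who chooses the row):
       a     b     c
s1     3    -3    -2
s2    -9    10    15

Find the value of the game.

Column c is strictly dominated by b for Player II (it gives Player I more in every row).
The remaining 2×2 game on (s1, s2) × (a, b) has no saddle point. Let Player I play s1 with probability p; indifference gives 3p − 9(1−p) = −3p + 10(1−p), so p = 19/25.
Similarly Player II's optimal q on a is 13/25, and the value is 3·(13/25) + (-3)·(12/25) = 3/25.

3/25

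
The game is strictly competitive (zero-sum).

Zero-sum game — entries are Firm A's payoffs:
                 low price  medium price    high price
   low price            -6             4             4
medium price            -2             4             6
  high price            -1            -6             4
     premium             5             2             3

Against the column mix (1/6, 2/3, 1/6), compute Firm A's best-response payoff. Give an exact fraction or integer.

10/3

low price: (-6)·(1/6) + (4)·(2/3) + (4)·(1/6) = 7/3.
medium price: (-2)·(1/6) + (4)·(2/3) + (6)·(1/6) = 10/3.
high price: (-1)·(1/6) + (-6)·(2/3) + (4)·(1/6) = -7/2.
premium: (5)·(1/6) + (2)·(2/3) + (3)·(1/6) = 8/3.
The best pure response is medium price with expected payoff 10/3.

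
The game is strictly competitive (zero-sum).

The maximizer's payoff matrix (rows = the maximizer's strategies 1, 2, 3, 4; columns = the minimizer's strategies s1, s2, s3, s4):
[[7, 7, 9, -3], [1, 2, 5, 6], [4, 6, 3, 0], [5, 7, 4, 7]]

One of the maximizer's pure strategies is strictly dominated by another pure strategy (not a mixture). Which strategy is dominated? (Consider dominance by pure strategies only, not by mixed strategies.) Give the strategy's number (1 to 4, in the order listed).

3

Compare 3 with 4: 5 > 4, 7 > 6, 4 > 3, 7 > 0.
So 4 strictly dominates 3 for the maximizer; 3 is strictly dominated.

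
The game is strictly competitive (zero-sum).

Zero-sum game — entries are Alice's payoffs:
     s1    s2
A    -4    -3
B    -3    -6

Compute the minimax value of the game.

Row minima are -4 and -6, so Alice's maximin is -4; column maxima are -3 and -3, so Bob's minimax is -3. These differ, so the equilibrium is in mixed strategies.
Let Alice play A with probability p. Bob is indifferent when −4p − 3(1−p) = −3p − 6(1−p), giving p = 3/4.
Let Bob play s1 with probability q. Alice is indifferent when −4q − 3(1−q) = −3q − 6(1−q), giving q = 3/4.
The value is -4·(3/4) + (-3)·(1/4) = -15/4.

-15/4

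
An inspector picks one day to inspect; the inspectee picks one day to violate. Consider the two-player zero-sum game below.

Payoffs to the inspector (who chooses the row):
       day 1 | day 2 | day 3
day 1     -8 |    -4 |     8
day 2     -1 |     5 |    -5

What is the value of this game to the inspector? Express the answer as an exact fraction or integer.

-12/5

Column day 2 is strictly dominated by day 1 for the inspectee (it gives the inspector more in every row).
The remaining 2×2 game on (day 1, day 2) × (day 1, day 3) has no saddle point. Let the inspector play day 1 with probability p; indifference gives −8p − (1−p) = 8p − 5(1−p), so p = 1/5.
Similarly the inspectee's optimal q on day 1 is 13/20, and the value is -8·(13/20) + (8)·(7/20) = -12/5.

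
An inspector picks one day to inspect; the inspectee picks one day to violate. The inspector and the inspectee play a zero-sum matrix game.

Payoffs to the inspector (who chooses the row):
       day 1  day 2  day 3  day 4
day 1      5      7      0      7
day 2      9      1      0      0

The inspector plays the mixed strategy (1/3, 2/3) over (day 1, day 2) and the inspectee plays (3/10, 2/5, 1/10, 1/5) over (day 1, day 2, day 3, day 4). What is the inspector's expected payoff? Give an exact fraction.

119/30

Against (3/10, 2/5, 1/10, 1/5), each row's expected payoff is day 1: 57/10; day 2: 31/10.
Taking the (1/3, 2/3)-weighted average: (1/3)·(57/10) + (2/3)·(31/10) = 119/30.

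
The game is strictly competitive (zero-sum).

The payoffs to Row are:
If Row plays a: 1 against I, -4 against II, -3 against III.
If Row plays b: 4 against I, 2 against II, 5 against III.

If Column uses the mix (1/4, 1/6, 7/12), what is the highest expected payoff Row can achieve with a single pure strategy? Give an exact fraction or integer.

a: (1)·(1/4) + (-4)·(1/6) + (-3)·(7/12) = -13/6.
b: (4)·(1/4) + (2)·(1/6) + (5)·(7/12) = 17/4.
The best pure response is b with expected payoff 17/4.

17/4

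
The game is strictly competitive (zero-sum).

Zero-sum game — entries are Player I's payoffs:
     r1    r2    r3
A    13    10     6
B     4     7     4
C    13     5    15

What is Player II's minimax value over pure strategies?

10

The worst case (largest entry) in each column is r1: 13, r2: 10, r3: 15.
The best (smallest) of these is 10.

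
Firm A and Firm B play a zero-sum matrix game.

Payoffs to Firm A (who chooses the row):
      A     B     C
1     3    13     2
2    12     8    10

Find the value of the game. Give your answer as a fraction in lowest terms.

Column A is strictly dominated by C for Firm B (it gives Firm A more in every row).
The remaining 2×2 game on (1, 2) × (B, C) has no saddle point. Let Firm A play 1 with probability p; indifference gives 13p + 8(1−p) = 2p + 10(1−p), so p = 2/13.
Similarly Firm B's optimal q on B is 8/13, and the value is 13·(8/13) + (2)·(5/13) = 114/13.

114/13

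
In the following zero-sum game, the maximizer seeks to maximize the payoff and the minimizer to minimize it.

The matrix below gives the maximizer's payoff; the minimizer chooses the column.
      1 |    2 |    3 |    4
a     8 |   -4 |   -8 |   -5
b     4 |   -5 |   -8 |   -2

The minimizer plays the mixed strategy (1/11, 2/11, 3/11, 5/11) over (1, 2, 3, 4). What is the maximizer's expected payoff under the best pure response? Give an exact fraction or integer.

-40/11

a: (8)·(1/11) + (-4)·(2/11) + (-8)·(3/11) + (-5)·(5/11) = -49/11.
b: (4)·(1/11) + (-5)·(2/11) + (-8)·(3/11) + (-2)·(5/11) = -40/11.
The best pure response is b with expected payoff -40/11.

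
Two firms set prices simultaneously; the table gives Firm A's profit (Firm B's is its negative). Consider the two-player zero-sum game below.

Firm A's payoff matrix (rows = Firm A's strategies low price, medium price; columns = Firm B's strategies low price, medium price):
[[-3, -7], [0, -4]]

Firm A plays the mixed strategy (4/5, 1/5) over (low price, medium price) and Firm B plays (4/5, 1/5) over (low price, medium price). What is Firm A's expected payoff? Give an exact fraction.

Against (4/5, 1/5), each row's expected payoff is low price: -19/5; medium price: -4/5.
Taking the (4/5, 1/5)-weighted average: (4/5)·(-19/5) + (1/5)·(-4/5) = -16/5.

-16/5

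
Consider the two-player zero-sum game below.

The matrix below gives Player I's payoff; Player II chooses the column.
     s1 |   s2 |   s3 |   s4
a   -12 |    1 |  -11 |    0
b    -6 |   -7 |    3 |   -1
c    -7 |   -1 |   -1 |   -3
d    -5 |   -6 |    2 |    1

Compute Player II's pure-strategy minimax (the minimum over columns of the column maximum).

-5

The worst case (largest entry) in each column is s1: -5, s2: 1, s3: 3, s4: 1.
The best (smallest) of these is -5.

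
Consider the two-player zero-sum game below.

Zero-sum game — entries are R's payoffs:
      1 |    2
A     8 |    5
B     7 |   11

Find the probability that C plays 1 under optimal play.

6/7

Row minima are 5 and 7, so R's maximin is 7; column maxima are 8 and 11, so C's minimax is 8. These differ, so the equilibrium is in mixed strategies.
Let C play 1 with probability q. R is indifferent when 8q + 5(1−q) = 7q + 11(1−q), giving q = 6/7.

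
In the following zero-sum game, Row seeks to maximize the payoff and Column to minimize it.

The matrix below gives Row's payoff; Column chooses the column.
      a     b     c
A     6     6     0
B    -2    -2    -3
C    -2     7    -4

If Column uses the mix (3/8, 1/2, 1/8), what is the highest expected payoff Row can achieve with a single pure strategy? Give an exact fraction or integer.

21/4

A: (6)·(3/8) + (6)·(1/2) + (0)·(1/8) = 21/4.
B: (-2)·(3/8) + (-2)·(1/2) + (-3)·(1/8) = -17/8.
C: (-2)·(3/8) + (7)·(1/2) + (-4)·(1/8) = 9/4.
The best pure response is A with expected payoff 21/4.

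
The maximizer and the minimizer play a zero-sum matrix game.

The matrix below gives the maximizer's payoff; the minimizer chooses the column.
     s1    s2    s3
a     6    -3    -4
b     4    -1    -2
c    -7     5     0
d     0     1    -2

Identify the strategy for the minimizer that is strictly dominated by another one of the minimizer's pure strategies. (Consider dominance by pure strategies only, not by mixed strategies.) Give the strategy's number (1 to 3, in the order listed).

2

The minimizer prefers columns that give the maximizer less. Compare s2 with s3: -4 < -3, -2 < -1, 0 < 5, -2 < 1.
So s3 strictly dominates s2 for the minimizer; s2 is strictly dominated.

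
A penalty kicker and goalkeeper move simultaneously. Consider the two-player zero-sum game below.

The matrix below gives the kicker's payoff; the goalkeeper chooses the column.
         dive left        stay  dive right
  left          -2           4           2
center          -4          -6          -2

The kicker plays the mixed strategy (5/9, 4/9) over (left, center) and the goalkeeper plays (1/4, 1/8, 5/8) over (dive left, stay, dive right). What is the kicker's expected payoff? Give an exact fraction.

Against (1/4, 1/8, 5/8), each row's expected payoff is left: 5/4; center: -3.
Taking the (5/9, 4/9)-weighted average: (5/9)·(5/4) + (4/9)·(-3) = -23/36.

-23/36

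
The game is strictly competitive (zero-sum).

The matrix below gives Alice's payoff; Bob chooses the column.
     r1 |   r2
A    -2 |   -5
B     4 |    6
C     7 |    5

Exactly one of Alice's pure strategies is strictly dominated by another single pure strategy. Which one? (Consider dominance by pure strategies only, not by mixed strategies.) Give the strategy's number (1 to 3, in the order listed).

Compare A with B: 4 > -2, 6 > -5.
So B strictly dominates A for Alice; A is strictly dominated.

1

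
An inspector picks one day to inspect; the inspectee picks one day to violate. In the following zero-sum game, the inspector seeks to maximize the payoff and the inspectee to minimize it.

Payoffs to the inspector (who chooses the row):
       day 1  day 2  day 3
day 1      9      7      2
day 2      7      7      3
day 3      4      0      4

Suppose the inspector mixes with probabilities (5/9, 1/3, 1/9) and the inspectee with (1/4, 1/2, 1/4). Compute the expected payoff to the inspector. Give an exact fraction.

Against (1/4, 1/2, 1/4), each row's expected payoff is day 1: 25/4; day 2: 6; day 3: 2.
Taking the (5/9, 1/3, 1/9)-weighted average: (5/9)·(25/4) + (1/3)·(6) + (1/9)·(2) = 205/36.

205/36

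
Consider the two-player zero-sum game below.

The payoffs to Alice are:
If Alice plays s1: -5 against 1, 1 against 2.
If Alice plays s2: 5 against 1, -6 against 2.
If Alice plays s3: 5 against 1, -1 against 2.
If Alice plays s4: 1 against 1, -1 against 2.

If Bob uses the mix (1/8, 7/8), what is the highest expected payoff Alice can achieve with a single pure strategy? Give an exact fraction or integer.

1/4

s1: (-5)·(1/8) + (1)·(7/8) = 1/4.
s2: (5)·(1/8) + (-6)·(7/8) = -37/8.
s3: (5)·(1/8) + (-1)·(7/8) = -1/4.
s4: (1)·(1/8) + (-1)·(7/8) = -3/4.
The best pure response is s1 with expected payoff 1/4.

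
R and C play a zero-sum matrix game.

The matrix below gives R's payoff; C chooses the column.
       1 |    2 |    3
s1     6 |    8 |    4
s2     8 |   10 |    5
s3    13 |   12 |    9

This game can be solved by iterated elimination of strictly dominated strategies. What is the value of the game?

9

Column 2 is strictly dominated by 3 for C (4<8, 5<10, 9<12); eliminate 2.
Column 1 is strictly dominated by 3 for C (4<6, 5<8, 9<13); eliminate 1.
Row s2 is strictly dominated by row s3 (9>5); eliminate s2.
Row s1 is strictly dominated by row s3 (9>4); eliminate s1.
Only (s3, 3) remains, with payoff 9.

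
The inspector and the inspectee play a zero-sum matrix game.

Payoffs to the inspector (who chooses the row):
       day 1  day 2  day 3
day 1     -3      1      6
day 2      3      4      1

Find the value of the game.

Column day 2 is strictly dominated by day 1 for the inspectee (it gives the inspector more in every row).
The remaining 2×2 game on (day 1, day 2) × (day 1, day 3) has no saddle point. Let the inspector play day 1 with probability p; indifference gives −3p + 3(1−p) = 6p + (1−p), so p = 2/11.
Similarly the inspectee's optimal q on day 1 is 5/11, and the value is -3·(5/11) + (6)·(6/11) = 21/11.

21/11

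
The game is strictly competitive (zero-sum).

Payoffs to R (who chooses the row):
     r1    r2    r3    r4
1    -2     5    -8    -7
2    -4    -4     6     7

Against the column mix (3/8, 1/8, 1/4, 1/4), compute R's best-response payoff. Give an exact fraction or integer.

5/4

1: (-2)·(3/8) + (5)·(1/8) + (-8)·(1/4) + (-7)·(1/4) = -31/8.
2: (-4)·(3/8) + (-4)·(1/8) + (6)·(1/4) + (7)·(1/4) = 5/4.
The best pure response is 2 with expected payoff 5/4.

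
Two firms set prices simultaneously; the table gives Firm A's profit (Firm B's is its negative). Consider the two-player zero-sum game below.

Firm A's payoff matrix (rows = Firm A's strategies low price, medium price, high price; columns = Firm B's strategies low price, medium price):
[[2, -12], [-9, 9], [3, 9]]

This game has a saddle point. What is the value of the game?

3

Row minima: -12, -9, 3 → Firm A's maximin is 3.
Column maxima: 3, 9 → Firm B's minimax is 3.
They coincide at (high price, low price), so the value is 3.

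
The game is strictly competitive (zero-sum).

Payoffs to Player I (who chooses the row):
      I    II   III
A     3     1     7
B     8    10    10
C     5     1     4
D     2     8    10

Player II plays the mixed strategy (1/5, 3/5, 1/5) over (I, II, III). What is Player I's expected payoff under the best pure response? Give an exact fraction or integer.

A: (3)·(1/5) + (1)·(3/5) + (7)·(1/5) = 13/5.
B: (8)·(1/5) + (10)·(3/5) + (10)·(1/5) = 48/5.
C: (5)·(1/5) + (1)·(3/5) + (4)·(1/5) = 12/5.
D: (2)·(1/5) + (8)·(3/5) + (10)·(1/5) = 36/5.
The best pure response is B with expected payoff 48/5.

48/5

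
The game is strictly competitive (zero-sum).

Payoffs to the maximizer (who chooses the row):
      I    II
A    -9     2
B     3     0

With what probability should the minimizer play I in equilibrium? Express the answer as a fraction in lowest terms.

1/7

Row minima are -9 and 0, so the maximizer's maximin is 0; column maxima are 3 and 2, so the minimizer's minimax is 2. These differ, so the equilibrium is in mixed strategies.
Let the minimizer play I with probability q. The maximizer is indifferent when −9q + 2(1−q) = 3q, giving q = 1/7.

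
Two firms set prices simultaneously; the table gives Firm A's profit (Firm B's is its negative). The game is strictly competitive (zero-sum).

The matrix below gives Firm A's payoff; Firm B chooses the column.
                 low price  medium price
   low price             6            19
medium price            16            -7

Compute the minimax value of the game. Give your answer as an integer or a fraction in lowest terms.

Row minima are 6 and -7, so Firm A's maximin is 6; column maxima are 16 and 19, so Firm B's minimax is 16. These differ, so the equilibrium is in mixed strategies.
Let Firm A play low price with probability p. Firm B is indifferent when 6p + 16(1−p) = 19p − 7(1−p), giving p = 23/36.
Let Firm B play low price with probability q. Firm A is indifferent when 6q + 19(1−q) = 16q − 7(1−q), giving q = 13/18.
The value is 6·(13/18) + (19)·(5/18) = 173/18.

173/18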